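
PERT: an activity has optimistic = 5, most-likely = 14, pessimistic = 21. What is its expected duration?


te = (o + 4m + p) / 6
= (5 + 4×14 + 21) / 6
= (5 + 56 + 21) / 6
= 82 / 6
= 13.67


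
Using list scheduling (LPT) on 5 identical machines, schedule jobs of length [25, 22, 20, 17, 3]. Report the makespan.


Jobs (LPT sorted): [25, 22, 20, 17, 3]
Machines: 5
  J=25 → Machine 1 (load: 0+25=25)
  J=22 → Machine 2 (load: 0+22=22)
  J=20 → Machine 3 (load: 0+20=20)
  J=17 → Machine 4 (load: 0+17=17)
  J=3 → Machine 5 (load: 0+3=3)
Machine loads: [25, 22, 20, 17, 3]
Makespan = max = 25 time units


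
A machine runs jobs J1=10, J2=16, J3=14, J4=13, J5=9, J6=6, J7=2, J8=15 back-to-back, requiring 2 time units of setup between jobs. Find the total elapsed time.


Makespan = Σ processing + (n-1) × setup
= (10 + 16 + 14 + 13 + 9 + 6 + 2 + 15) + (8-1)×2
= 85 + 14
= 99 time units


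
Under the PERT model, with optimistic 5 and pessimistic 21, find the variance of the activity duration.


σ² = ((p - o) / 6)² = (p - o)² / 36
= (21 - 5)² / 36
= 16² / 36
= 256 / 36
= 7.1111


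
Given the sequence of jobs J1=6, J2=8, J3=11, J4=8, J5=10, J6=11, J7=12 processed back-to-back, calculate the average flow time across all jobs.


Completion times:
  J1: completes at 6
  J2: completes at 14
  J3: completes at 25
  J4: completes at 33
  J5: completes at 43
  J6: completes at 54
  J7: completes at 66
Sum = 241
Average = 241/7
= 34.43


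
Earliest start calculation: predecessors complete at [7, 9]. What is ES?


ES = max of all predecessor completion times
Predecessors: [7, 9]
ES = max(7, 9)
= 9


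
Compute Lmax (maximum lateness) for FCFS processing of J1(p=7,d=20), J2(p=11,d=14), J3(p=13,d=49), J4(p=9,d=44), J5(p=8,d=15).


Lateness per job (L = C - d):
  J1: C=7, d=20, L=-13
  J2: C=18, d=14, L=4
  J3: C=31, d=49, L=-18
  J4: C=40, d=44, L=-4
  J5: C=48, d=15, L=33
Lmax = max(-13, 4, -18, -4, 33)
= 33


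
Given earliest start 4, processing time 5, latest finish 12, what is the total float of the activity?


EF = ES + duration = 4 + 5 = 9
LS = LF - duration = 12 - 5 = 7
Total Float = LF - EF = 12 - 9
(or LS - ES = 7 - 4)
= 3


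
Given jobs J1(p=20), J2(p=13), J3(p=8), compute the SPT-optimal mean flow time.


SPT order: J3 → J2 → J1
Completion times:
  J3: C=8
  J2: C=21
  J1: C=41
Sum = 70, n = 3
Mean flow = 70/3
= 23.33


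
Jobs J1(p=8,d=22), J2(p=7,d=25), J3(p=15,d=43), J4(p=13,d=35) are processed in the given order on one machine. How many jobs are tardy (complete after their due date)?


Completion vs due date:
  J1: C=8, d=22 → on time
  J2: C=15, d=25 → on time
  J3: C=30, d=43 → on time
  J4: C=43, d=35 → TARDY
Tardy jobs: J4
Count = 1


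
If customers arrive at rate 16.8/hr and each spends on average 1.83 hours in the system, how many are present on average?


Little's law: L = λ × W
= 16.8 × 1.83
= 30.74


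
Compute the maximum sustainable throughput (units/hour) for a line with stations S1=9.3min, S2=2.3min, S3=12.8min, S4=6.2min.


Bottleneck = longest station time
Station times: [9.3, 2.3, 12.8, 6.2]
Max = 12.8 min
Rate = 60 / 12.8
= 4.69 units/hour (bottleneck: 12.8min)


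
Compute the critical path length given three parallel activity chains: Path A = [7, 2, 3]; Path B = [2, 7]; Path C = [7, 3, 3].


Path A: 7 + 2 + 3 = 12
Path B: 2 + 7 = 9
Path C: 7 + 3 + 3 = 13
Critical path = longest = max(12, 9, 13)
= 13 (Path C)


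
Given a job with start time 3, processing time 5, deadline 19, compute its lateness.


Completion = 3 + 5 = 8
Lateness = C - d = 8 - 19
= -11


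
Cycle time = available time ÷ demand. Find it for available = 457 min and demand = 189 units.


Cycle time = available time / demand
= 457 / 189
= 2.42 min/unit


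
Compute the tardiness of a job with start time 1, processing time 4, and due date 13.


Completion = start + processing = 1 + 4 = 5
Tardiness = max(0, C - d) = max(0, 5 - 13)
= max(0, -8)
= 0


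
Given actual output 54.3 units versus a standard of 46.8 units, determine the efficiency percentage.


Efficiency = (actual / standard) × 100
= (54.3 / 46.8) × 100
= 116.0%


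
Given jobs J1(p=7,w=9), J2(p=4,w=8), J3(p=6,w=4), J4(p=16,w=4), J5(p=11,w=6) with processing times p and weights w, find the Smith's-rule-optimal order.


WSPT (Smith's rule): sort by p/w ascending
  J2: p/w = 4/8 = 0.500
  J1: p/w = 7/9 = 0.778
  J3: p/w = 6/4 = 1.500
  J5: p/w = 11/6 = 1.833
  J4: p/w = 16/4 = 4.000
Order: J2 → J1 → J3 → J5 → J4


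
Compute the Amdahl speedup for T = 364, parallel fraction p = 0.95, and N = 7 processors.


Amdahl's law: T_p = T × ((1-p) + p/N)
= 364 × ((1-0.95) + 0.95/7)
= 364 × (0.05 + 0.1357)
= 364 × 0.1857
= 67.60
Speedup = 364/67.60
= 5.38×


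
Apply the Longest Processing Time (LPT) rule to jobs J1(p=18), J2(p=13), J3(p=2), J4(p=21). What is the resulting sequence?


LPT: sort by longest processing time first
  J4: p=21
  J1: p=18
  J2: p=13
  J3: p=2
Order: J4 → J1 → J2 → J3


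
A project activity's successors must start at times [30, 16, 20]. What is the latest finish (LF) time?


LF = min of all successor start times
Successors start at: [30, 16, 20]
LF = min(30, 16, 20)
= 16


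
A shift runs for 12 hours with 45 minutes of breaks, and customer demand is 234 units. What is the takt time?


Available = 12×60 - 45 = 675 min
Takt time = 675 / 234
= 2.88 min/unit


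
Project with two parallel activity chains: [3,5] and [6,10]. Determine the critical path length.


Path A: 3 + 5 = 8
Path B: 6 + 10 = 16
Critical path = longest = max(8, 16)
= 16 (Path B)


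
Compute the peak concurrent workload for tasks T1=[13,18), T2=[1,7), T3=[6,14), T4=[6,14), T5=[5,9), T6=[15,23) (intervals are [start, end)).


Check each time point for overlaps:
  t=6: 4 tasks active (T2, T3, T4, T5)
Max concurrent = 4


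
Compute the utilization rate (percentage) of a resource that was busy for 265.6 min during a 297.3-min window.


Utilization = busy / total × 100
= 265.6 / 297.3 × 100
= 89.3%


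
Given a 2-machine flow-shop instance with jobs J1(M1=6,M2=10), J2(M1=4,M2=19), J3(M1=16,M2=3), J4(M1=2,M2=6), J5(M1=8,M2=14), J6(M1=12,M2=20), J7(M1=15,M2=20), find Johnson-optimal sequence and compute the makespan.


Johnson's rule:
Group 1 (M1≤M2, sort by M1): ['J4', 'J2', 'J1', 'J5', 'J6', 'J7']
Group 2 (M1>M2, sort desc M2): ['J3']
Sequence: J4 → J2 → J1 → J5 → J6 → J7 → J3
Makespan calculation:
  J4: M1 done=2, M2 done=8
  J2: M1 done=6, M2 done=27
  J1: M1 done=12, M2 done=37
  J5: M1 done=20, M2 done=51
  J6: M1 done=32, M2 done=71
  J7: M1 done=47, M2 done=91
  J3: M1 done=63, M2 done=94
= Sequence: J4 → J2 → J1 → J5 → J6 → J7 → J3, Makespan: 94


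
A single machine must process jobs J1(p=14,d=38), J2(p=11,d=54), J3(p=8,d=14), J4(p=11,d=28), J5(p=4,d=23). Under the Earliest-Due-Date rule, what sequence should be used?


EDD: sort by earliest due date
  J3: d=14, p=8
  J5: d=23, p=4
  J4: d=28, p=11
  J1: d=38, p=14
  J2: d=54, p=11
Order: J3 → J5 → J4 → J1 → J2


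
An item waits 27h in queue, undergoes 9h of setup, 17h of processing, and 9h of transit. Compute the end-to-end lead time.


Lead time = queue + setup + processing + transit
= 27 + 9 + 17 + 9
= 62 hours


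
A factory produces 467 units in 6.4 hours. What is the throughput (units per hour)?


Throughput = units / time
= 467 / 6.4
= 73.0 units/hour


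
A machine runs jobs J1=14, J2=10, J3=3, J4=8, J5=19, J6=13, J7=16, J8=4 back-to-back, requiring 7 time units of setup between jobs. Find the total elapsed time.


Makespan = Σ processing + (n-1) × setup
= (14 + 10 + 3 + 8 + 19 + 13 + 16 + 4) + (8-1)×7
= 87 + 49
= 136 time units


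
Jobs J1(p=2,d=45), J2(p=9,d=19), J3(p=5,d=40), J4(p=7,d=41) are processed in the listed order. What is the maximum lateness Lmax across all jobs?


Lateness per job (L = C - d):
  J1: C=2, d=45, L=-43
  J2: C=11, d=19, L=-8
  J3: C=16, d=40, L=-24
  J4: C=23, d=41, L=-18
Lmax = max(-43, -8, -24, -18)
= -8


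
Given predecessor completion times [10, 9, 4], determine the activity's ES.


ES = max of all predecessor completion times
Predecessors: [10, 9, 4]
ES = max(10, 9, 4)
= 10


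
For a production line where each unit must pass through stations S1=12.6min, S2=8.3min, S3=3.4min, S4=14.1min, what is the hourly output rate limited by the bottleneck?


Bottleneck = longest station time
Station times: [12.6, 8.3, 3.4, 14.1]
Max = 14.1 min
Rate = 60 / 14.1
= 4.26 units/hour (bottleneck: 14.1min)


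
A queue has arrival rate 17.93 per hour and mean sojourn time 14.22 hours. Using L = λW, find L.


Little's law: L = λ × W
= 17.93 × 14.22
= 254.96


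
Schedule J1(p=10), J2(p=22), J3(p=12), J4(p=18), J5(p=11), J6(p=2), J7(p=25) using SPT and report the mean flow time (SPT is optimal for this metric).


SPT order: J6 → J1 → J5 → J3 → J4 → J2 → J7
Completion times:
  J6: C=2
  J1: C=12
  J5: C=23
  J3: C=35
  J4: C=53
  J2: C=75
  J7: C=100
Sum = 300, n = 7
Mean flow = 300/7
= 42.86


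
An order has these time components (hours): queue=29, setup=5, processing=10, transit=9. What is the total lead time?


Lead time = queue + setup + processing + transit
= 29 + 5 + 10 + 9
= 53 hours


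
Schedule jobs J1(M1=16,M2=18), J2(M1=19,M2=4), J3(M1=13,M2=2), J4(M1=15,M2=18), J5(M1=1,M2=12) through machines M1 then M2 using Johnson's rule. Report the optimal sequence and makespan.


Johnson's rule:
Group 1 (M1≤M2, sort by M1): ['J5', 'J4', 'J1']
Group 2 (M1>M2, sort desc M2): ['J2', 'J3']
Sequence: J5 → J4 → J1 → J2 → J3
Makespan calculation:
  J5: M1 done=1, M2 done=13
  J4: M1 done=16, M2 done=34
  J1: M1 done=32, M2 done=52
  J2: M1 done=51, M2 done=56
  J3: M1 done=64, M2 done=66
= Sequence: J5 → J4 → J1 → J2 → J3, Makespan: 66


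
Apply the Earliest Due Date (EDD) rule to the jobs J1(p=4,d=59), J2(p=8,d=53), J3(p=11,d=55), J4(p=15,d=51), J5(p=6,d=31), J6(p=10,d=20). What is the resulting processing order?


EDD: sort by earliest due date
  J6: d=20, p=10
  J5: d=31, p=6
  J4: d=51, p=15
  J2: d=53, p=8
  J3: d=55, p=11
  J1: d=59, p=4
Order: J6 → J5 → J4 → J2 → J3 → J1


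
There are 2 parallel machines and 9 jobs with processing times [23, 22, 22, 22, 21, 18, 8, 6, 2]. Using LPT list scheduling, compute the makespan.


Jobs (LPT sorted): [23, 22, 22, 22, 21, 18, 8, 6, 2]
Machines: 2
  J=23 → Machine 1 (load: 0+23=23)
  J=22 → Machine 2 (load: 0+22=22)
  J=22 → Machine 2 (load: 22+22=44)
  J=22 → Machine 1 (load: 23+22=45)
  J=21 → Machine 2 (load: 44+21=65)
  J=18 → Machine 1 (load: 45+18=63)
  J=8 → Machine 1 (load: 63+8=71)
  J=6 → Machine 2 (load: 65+6=71)
  J=2 → Machine 1 (load: 71+2=73)
Machine loads: [73, 71]
Makespan = max = 73 time units


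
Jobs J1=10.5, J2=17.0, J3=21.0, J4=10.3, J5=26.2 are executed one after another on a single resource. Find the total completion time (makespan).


Sequential makespan: sum all processing times
= 10.5 + 17.0 + 21.0 + 10.3 + 26.2
= 85.0 time units


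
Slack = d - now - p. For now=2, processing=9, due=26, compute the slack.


Slack = due - current_time - processing
= 26 - 2 - 9
= 15


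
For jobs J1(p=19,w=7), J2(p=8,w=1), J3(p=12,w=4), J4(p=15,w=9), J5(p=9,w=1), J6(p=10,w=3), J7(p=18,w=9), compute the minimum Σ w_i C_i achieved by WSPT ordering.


WSPT order (by p/w): J4 → J7 → J1 → J3 → J6 → J2 → J5
  J4: C=15, w·C=9×15=135
  J7: C=33, w·C=9×33=297
  J1: C=52, w·C=7×52=364
  J3: C=64, w·C=4×64=256
  J6: C=74, w·C=3×74=222
  J2: C=82, w·C=1×82=82
  J5: C=91, w·C=1×91=91
Σ w·C = 1447
= 1447


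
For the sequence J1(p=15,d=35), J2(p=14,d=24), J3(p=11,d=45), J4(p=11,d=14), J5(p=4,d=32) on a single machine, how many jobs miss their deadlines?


Completion vs due date:
  J1: C=15, d=35 → on time
  J2: C=29, d=24 → TARDY
  J3: C=40, d=45 → on time
  J4: C=51, d=14 → TARDY
  J5: C=55, d=32 → TARDY
Tardy jobs: J2, J4, J5
Count = 3


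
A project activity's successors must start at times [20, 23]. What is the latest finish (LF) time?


LF = min of all successor start times
Successors start at: [20, 23]
LF = min(20, 23)
= 20


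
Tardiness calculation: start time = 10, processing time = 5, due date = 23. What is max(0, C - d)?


Completion = start + processing = 10 + 5 = 15
Tardiness = max(0, C - d) = max(0, 15 - 23)
= max(0, -8)
= 0


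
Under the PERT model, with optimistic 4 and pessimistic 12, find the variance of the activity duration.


σ² = ((p - o) / 6)² = (p - o)² / 36
= (12 - 4)² / 36
= 8² / 36
= 64 / 36
= 1.7778


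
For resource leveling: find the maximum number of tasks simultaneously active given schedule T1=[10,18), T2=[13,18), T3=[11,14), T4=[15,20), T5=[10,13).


Check each time point for overlaps:
  t=11: 3 tasks active (T1, T3, T5)
Max concurrent = 3


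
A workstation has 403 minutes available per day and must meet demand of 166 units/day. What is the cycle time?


Cycle time = available time / demand
= 403 / 166
= 2.43 min/unit


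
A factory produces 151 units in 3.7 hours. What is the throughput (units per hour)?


Throughput = units / time
= 151 / 3.7
= 40.8 units/hour


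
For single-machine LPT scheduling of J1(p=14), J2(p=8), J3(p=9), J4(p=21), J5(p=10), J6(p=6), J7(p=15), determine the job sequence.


LPT: sort by longest processing time first
  J4: p=21
  J7: p=15
  J1: p=14
  J5: p=10
  J3: p=9
  J2: p=8
  J6: p=6
Order: J4 → J7 → J1 → J5 → J3 → J2 → J6


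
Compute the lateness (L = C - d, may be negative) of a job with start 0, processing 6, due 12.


Completion = 0 + 6 = 6
Lateness = C - d = 6 - 12
= -6


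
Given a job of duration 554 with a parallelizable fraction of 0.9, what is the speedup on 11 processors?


Amdahl's law: T_p = T × ((1-p) + p/N)
= 554 × ((1-0.9) + 0.9/11)
= 554 × (0.10 + 0.0818)
= 554 × 0.1818
= 100.73
Speedup = 554/100.73
= 5.50×


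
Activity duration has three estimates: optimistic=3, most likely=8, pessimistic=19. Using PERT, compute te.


te = (o + 4m + p) / 6
= (3 + 4×8 + 19) / 6
= (3 + 32 + 19) / 6
= 54 / 6
= 9.00


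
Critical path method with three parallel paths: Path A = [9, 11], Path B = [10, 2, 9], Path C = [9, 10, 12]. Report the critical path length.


Path A: 9 + 11 = 20
Path B: 10 + 2 + 9 = 21
Path C: 9 + 10 + 12 = 31
Critical path = longest = max(20, 21, 31)
= 31 (Path C)


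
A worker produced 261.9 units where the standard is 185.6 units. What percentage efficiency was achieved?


Efficiency = (actual / standard) × 100
= (261.9 / 185.6) × 100
= 141.1%


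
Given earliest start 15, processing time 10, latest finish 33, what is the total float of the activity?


EF = ES + duration = 15 + 10 = 25
LS = LF - duration = 33 - 10 = 23
Total Float = LF - EF = 33 - 25
(or LS - ES = 23 - 15)
= 8


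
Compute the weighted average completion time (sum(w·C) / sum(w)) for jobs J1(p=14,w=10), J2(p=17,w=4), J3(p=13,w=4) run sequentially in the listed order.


Completion times:
  J1: C=14, w×C=10×14=140
  J2: C=31, w×C=4×31=124
  J3: C=44, w×C=4×44=176
Sum w×C = 440
Sum w = 18
Weighted avg = 440/18
= 24.44


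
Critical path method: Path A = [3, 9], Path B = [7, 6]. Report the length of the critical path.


Path A: 3 + 9 = 12
Path B: 7 + 6 = 13
Critical path = longest = max(12, 13)
= 13 (Path B)


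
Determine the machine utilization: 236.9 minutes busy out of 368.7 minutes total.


Utilization = busy / total × 100
= 236.9 / 368.7 × 100
= 64.3%


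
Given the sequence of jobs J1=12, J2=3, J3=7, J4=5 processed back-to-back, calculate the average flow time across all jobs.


Completion times:
  J1: completes at 12
  J2: completes at 15
  J3: completes at 22
  J4: completes at 27
Sum = 76
Average = 76/4
= 19.00


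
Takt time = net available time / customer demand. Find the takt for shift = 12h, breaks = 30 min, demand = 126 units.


Available = 12×60 - 30 = 690 min
Takt time = 690 / 126
= 5.48 min/unit


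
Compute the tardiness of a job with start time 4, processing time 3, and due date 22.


Completion = start + processing = 4 + 3 = 7
Tardiness = max(0, C - d) = max(0, 7 - 22)
= max(0, -15)
= 0


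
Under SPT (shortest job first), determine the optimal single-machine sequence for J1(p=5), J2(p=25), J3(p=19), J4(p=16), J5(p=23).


SPT: sort by shortest processing time
  J1: p=5
  J4: p=16
  J3: p=19
  J5: p=23
  J2: p=25
Order: J1 → J4 → J3 → J5 → J2


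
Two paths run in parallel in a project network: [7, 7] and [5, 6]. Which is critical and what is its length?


Path A: 7 + 7 = 14
Path B: 5 + 6 = 11
Critical path = longest = max(14, 11)
= 14 (Path A)


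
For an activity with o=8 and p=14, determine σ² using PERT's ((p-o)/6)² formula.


σ² = ((p - o) / 6)² = (p - o)² / 36
= (14 - 8)² / 36
= 6² / 36
= 36 / 36
= 1.0000


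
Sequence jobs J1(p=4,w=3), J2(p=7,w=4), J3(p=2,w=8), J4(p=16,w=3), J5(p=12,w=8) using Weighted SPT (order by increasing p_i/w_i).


WSPT (Smith's rule): sort by p/w ascending
  J3: p/w = 2/8 = 0.250
  J1: p/w = 4/3 = 1.333
  J5: p/w = 12/8 = 1.500
  J2: p/w = 7/4 = 1.750
  J4: p/w = 16/3 = 5.333
Order: J3 → J1 → J5 → J2 → J4


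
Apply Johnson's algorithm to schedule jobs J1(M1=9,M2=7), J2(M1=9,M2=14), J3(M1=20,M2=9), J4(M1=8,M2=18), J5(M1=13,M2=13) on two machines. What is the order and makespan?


Johnson's rule:
Group 1 (M1≤M2, sort by M1): ['J4', 'J2', 'J5']
Group 2 (M1>M2, sort desc M2): ['J3', 'J1']
Sequence: J4 → J2 → J5 → J3 → J1
Makespan calculation:
  J4: M1 done=8, M2 done=26
  J2: M1 done=17, M2 done=40
  J5: M1 done=30, M2 done=53
  J3: M1 done=50, M2 done=62
  J1: M1 done=59, M2 done=69
= Sequence: J4 → J2 → J5 → J3 → J1, Makespan: 69


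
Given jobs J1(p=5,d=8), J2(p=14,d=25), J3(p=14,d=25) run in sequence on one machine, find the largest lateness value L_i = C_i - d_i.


Lateness per job (L = C - d):
  J1: C=5, d=8, L=-3
  J2: C=19, d=25, L=-6
  J3: C=33, d=25, L=8
Lmax = max(-3, -6, 8)
= 8


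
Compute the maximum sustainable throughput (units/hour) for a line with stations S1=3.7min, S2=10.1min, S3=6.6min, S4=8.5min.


Bottleneck = longest station time
Station times: [3.7, 10.1, 6.6, 8.5]
Max = 10.1 min
Rate = 60 / 10.1
= 5.94 units/hour (bottleneck: 10.1min)


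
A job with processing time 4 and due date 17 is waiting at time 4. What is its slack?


Slack = due - current_time - processing
= 17 - 4 - 4
= 9


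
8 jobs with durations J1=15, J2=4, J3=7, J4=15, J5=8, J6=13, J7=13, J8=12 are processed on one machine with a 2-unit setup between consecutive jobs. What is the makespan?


Makespan = Σ processing + (n-1) × setup
= (15 + 4 + 7 + 15 + 8 + 13 + 13 + 12) + (8-1)×2
= 87 + 14
= 101 time units


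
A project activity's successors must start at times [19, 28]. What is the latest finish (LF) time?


LF = min of all successor start times
Successors start at: [19, 28]
LF = min(19, 28)
= 19


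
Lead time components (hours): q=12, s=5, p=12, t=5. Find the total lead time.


Lead time = queue + setup + processing + transit
= 12 + 5 + 12 + 5
= 34 hours


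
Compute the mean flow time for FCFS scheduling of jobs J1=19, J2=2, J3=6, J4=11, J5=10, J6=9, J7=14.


Completion times:
  J1: completes at 19
  J2: completes at 21
  J3: completes at 27
  J4: completes at 38
  J5: completes at 48
  J6: completes at 57
  J7: completes at 71
Sum = 281
Average = 281/7
= 40.14


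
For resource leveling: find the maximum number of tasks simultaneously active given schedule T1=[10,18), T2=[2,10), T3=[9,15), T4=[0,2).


Check each time point for overlaps:
  t=9: 2 tasks active (T2, T3)
Max concurrent = 2


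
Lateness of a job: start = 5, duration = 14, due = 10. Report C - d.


Completion = 5 + 14 = 19
Lateness = C - d = 19 - 10
= 9


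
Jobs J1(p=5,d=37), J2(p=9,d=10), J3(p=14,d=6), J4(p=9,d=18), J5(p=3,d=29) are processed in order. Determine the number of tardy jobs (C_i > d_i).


Completion vs due date:
  J1: C=5, d=37 → on time
  J2: C=14, d=10 → TARDY
  J3: C=28, d=6 → TARDY
  J4: C=37, d=18 → TARDY
  J5: C=40, d=29 → TARDY
Tardy jobs: J2, J3, J4, J5
Count = 4


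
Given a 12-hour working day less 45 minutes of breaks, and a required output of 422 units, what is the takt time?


Available = 12×60 - 45 = 675 min
Takt time = 675 / 422
= 1.60 min/unit


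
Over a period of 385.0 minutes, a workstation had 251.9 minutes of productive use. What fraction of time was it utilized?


Utilization = busy / total × 100
= 251.9 / 385.0 × 100
= 65.4%


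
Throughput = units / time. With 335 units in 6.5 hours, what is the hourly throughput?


Throughput = units / time
= 335 / 6.5
= 51.5 units/hour


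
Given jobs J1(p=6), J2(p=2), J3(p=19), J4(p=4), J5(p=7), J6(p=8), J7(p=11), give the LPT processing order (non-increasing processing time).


LPT: sort by longest processing time first
  J3: p=19
  J7: p=11
  J6: p=8
  J5: p=7
  J1: p=6
  J4: p=4
  J2: p=2
Order: J3 → J7 → J6 → J5 → J1 → J4 → J2


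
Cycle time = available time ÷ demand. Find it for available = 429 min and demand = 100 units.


Cycle time = available time / demand
= 429 / 100
= 4.29 min/unit


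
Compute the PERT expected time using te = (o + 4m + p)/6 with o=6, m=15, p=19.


te = (o + 4m + p) / 6
= (6 + 4×15 + 19) / 6
= (6 + 60 + 19) / 6
= 85 / 6
= 14.17


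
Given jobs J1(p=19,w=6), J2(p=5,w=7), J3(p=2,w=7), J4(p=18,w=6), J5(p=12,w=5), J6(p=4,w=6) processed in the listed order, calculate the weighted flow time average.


Completion times:
  J1: C=19, w×C=6×19=114
  J2: C=24, w×C=7×24=168
  J3: C=26, w×C=7×26=182
  J4: C=44, w×C=6×44=264
  J5: C=56, w×C=5×56=280
  J6: C=60, w×C=6×60=360
Sum w×C = 1368
Sum w = 37
Weighted avg = 1368/37
= 36.97


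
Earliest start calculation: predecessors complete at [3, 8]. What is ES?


ES = max of all predecessor completion times
Predecessors: [3, 8]
ES = max(3, 8)
= 8


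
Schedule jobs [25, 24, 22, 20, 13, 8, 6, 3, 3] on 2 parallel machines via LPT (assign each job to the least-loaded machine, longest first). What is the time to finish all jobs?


Jobs (LPT sorted): [25, 24, 22, 20, 13, 8, 6, 3, 3]
Machines: 2
  J=25 → Machine 1 (load: 0+25=25)
  J=24 → Machine 2 (load: 0+24=24)
  J=22 → Machine 2 (load: 24+22=46)
  J=20 → Machine 1 (load: 25+20=45)
  J=13 → Machine 1 (load: 45+13=58)
  J=8 → Machine 2 (load: 46+8=54)
  J=6 → Machine 2 (load: 54+6=60)
  J=3 → Machine 1 (load: 58+3=61)
  J=3 → Machine 2 (load: 60+3=63)
Machine loads: [61, 63]
Makespan = max = 63 time units


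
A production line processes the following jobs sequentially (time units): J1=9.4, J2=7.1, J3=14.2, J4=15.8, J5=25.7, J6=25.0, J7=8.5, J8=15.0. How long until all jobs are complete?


Sequential makespan: sum all processing times
= 9.4 + 7.1 + 14.2 + 15.8 + 25.7 + 25.0 + 8.5 + 15.0
= 120.7 time units


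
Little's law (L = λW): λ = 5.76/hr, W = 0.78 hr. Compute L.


Little's law: L = λ × W
= 5.76 × 0.78
= 4.49


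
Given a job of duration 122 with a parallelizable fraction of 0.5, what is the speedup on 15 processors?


Amdahl's law: T_p = T × ((1-p) + p/N)
= 122 × ((1-0.5) + 0.5/15)
= 122 × (0.50 + 0.0333)
= 122 × 0.5333
= 65.07
Speedup = 122/65.07
= 1.88×


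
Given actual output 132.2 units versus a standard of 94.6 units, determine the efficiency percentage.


Efficiency = (actual / standard) × 100
= (132.2 / 94.6) × 100
= 139.7%


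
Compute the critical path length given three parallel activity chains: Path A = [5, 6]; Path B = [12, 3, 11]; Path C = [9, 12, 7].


Path A: 5 + 6 = 11
Path B: 12 + 3 + 11 = 26
Path C: 9 + 12 + 7 = 28
Critical path = longest = max(11, 26, 28)
= 28 (Path C)


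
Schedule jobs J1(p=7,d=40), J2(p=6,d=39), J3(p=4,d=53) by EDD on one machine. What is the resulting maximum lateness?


EDD order: J2 → J1 → J3
Completion and lateness:
  J2: C=6, d=39, L=6-39=-33
  J1: C=13, d=40, L=13-40=-27
  J3: C=17, d=53, L=17-53=-36
Lmax = max(-33, -27, -36)
= -27


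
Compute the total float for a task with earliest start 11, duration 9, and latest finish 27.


EF = ES + duration = 11 + 9 = 20
LS = LF - duration = 27 - 9 = 18
Total Float = LF - EF = 27 - 20
(or LS - ES = 18 - 11)
= 7


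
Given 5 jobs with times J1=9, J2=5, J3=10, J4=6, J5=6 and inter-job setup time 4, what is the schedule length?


Makespan = Σ processing + (n-1) × setup
= (9 + 5 + 10 + 6 + 6) + (5-1)×4
= 36 + 16
= 52 time units


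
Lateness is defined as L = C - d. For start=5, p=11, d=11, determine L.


Completion = 5 + 11 = 16
Lateness = C - d = 16 - 11
= 5


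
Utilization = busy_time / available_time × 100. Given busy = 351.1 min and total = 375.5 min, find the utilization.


Utilization = busy / total × 100
= 351.1 / 375.5 × 100
= 93.5%


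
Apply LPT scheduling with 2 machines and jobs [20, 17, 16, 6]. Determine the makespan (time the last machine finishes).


Jobs (LPT sorted): [20, 17, 16, 6]
Machines: 2
  J=20 → Machine 1 (load: 0+20=20)
  J=17 → Machine 2 (load: 0+17=17)
  J=16 → Machine 2 (load: 17+16=33)
  J=6 → Machine 1 (load: 20+6=26)
Machine loads: [26, 33]
Makespan = max = 33 time units


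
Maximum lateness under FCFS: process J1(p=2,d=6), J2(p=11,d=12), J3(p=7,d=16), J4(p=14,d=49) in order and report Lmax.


Lateness per job (L = C - d):
  J1: C=2, d=6, L=-4
  J2: C=13, d=12, L=1
  J3: C=20, d=16, L=4
  J4: C=34, d=49, L=-15
Lmax = max(-4, 1, 4, -15)
= 4


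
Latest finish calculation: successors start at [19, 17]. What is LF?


LF = min of all successor start times
Successors start at: [19, 17]
LF = min(19, 17)
= 17


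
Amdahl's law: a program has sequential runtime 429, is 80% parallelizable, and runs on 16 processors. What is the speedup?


Amdahl's law: T_p = T × ((1-p) + p/N)
= 429 × ((1-0.8) + 0.8/16)
= 429 × (0.20 + 0.0500)
= 429 × 0.2500
= 107.25
Speedup = 429/107.25
= 4.00×


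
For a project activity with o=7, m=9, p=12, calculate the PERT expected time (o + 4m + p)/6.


te = (o + 4m + p) / 6
= (7 + 4×9 + 12) / 6
= (7 + 36 + 12) / 6
= 55 / 6
= 9.17


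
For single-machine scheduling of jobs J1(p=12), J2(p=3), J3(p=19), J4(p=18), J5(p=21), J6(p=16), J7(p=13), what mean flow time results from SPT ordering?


SPT order: J2 → J1 → J7 → J6 → J4 → J3 → J5
Completion times:
  J2: C=3
  J1: C=15
  J7: C=28
  J6: C=44
  J4: C=62
  J3: C=81
  J5: C=102
Sum = 335, n = 7
Mean flow = 335/7
= 47.86


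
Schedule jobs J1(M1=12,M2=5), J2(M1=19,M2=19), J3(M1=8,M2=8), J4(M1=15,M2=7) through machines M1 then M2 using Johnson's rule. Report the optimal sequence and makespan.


Johnson's rule:
Group 1 (M1≤M2, sort by M1): ['J3', 'J2']
Group 2 (M1>M2, sort desc M2): ['J4', 'J1']
Sequence: J3 → J2 → J4 → J1
Makespan calculation:
  J3: M1 done=8, M2 done=16
  J2: M1 done=27, M2 done=46
  J4: M1 done=42, M2 done=53
  J1: M1 done=54, M2 done=59
= Sequence: J3 → J2 → J4 → J1, Makespan: 59


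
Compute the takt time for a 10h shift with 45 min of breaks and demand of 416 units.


Available = 10×60 - 45 = 555 min
Takt time = 555 / 416
= 1.33 min/unit


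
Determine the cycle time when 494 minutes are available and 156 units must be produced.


Cycle time = available time / demand
= 494 / 156
= 3.17 min/unit


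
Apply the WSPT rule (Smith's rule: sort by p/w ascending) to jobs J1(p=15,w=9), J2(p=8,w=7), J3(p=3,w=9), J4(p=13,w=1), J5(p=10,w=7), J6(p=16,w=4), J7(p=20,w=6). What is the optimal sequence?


WSPT (Smith's rule): sort by p/w ascending
  J3: p/w = 3/9 = 0.333
  J2: p/w = 8/7 = 1.143
  J5: p/w = 10/7 = 1.429
  J1: p/w = 15/9 = 1.667
  J7: p/w = 20/6 = 3.333
  J6: p/w = 16/4 = 4.000
  J4: p/w = 13/1 = 13.000
Order: J3 → J2 → J5 → J1 → J7 → J6 → J4


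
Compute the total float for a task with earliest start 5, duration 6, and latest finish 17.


EF = ES + duration = 5 + 6 = 11
LS = LF - duration = 17 - 6 = 11
Total Float = LF - EF = 17 - 11
(or LS - ES = 11 - 5)
= 6


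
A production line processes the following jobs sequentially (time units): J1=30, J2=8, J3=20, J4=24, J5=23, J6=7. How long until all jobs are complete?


Sequential makespan: sum all processing times
= 30 + 8 + 20 + 24 + 23 + 7
= 112 time units


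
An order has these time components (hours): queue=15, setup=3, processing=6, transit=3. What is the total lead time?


Lead time = queue + setup + processing + transit
= 15 + 3 + 6 + 3
= 27 hours


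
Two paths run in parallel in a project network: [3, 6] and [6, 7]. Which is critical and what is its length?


Path A: 3 + 6 = 9
Path B: 6 + 7 = 13
Critical path = longest = max(9, 13)
= 13 (Path B)


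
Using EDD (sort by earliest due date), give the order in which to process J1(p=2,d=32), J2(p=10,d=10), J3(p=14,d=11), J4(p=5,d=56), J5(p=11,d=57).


EDD: sort by earliest due date
  J2: d=10, p=10
  J3: d=11, p=14
  J1: d=32, p=2
  J4: d=56, p=5
  J5: d=57, p=11
Order: J2 → J3 → J1 → J4 → J5


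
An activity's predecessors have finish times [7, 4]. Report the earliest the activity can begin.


ES = max of all predecessor completion times
Predecessors: [7, 4]
ES = max(7, 4)
= 7


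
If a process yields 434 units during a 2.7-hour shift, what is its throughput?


Throughput = units / time
= 434 / 2.7
= 160.7 units/hour


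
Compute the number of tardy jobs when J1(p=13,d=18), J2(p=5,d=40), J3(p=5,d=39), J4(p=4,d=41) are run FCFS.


Completion vs due date:
  J1: C=13, d=18 → on time
  J2: C=18, d=40 → on time
  J3: C=23, d=39 → on time
  J4: C=27, d=41 → on time
Tardy jobs: none
Count = 0


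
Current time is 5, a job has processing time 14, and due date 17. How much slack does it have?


Slack = due - current_time - processing
= 17 - 5 - 14
= -2


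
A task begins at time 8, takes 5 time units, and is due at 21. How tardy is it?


Completion = start + processing = 8 + 5 = 13
Tardiness = max(0, C - d) = max(0, 13 - 21)
= max(0, -8)
= 0


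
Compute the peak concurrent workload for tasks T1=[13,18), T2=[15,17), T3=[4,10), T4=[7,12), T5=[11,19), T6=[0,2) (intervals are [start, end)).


Check each time point for overlaps:
  t=15: 3 tasks active (T1, T2, T5)
Max concurrent = 3


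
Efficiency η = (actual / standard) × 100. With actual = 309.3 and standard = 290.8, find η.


Efficiency = (actual / standard) × 100
= (309.3 / 290.8) × 100
= 106.4%


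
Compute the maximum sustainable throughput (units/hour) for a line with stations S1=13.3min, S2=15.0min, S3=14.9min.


Bottleneck = longest station time
Station times: [13.3, 15.0, 14.9]
Max = 15.0 min
Rate = 60 / 15.0
= 4.00 units/hour (bottleneck: 15.0min)


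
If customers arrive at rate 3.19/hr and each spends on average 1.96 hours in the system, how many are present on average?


Little's law: L = λ × W
= 3.19 × 1.96
= 6.25


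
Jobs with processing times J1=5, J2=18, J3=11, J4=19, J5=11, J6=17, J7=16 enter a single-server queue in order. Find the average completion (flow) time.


Completion times:
  J1: completes at 5
  J2: completes at 23
  J3: completes at 34
  J4: completes at 53
  J5: completes at 64
  J6: completes at 81
  J7: completes at 97
Sum = 357
Average = 357/7
= 51.00


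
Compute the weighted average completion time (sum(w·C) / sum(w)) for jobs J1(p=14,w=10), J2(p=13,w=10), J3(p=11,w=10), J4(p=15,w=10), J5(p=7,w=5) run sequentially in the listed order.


Completion times:
  J1: C=14, w×C=10×14=140
  J2: C=27, w×C=10×27=270
  J3: C=38, w×C=10×38=380
  J4: C=53, w×C=10×53=530
  J5: C=60, w×C=5×60=300
Sum w×C = 1620
Sum w = 45
Weighted avg = 1620/45
= 36.00


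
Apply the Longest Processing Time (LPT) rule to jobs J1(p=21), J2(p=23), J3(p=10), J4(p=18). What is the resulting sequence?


LPT: sort by longest processing time first
  J2: p=23
  J1: p=21
  J4: p=18
  J3: p=10
Order: J2 → J1 → J4 → J3


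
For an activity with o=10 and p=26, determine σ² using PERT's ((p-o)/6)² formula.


σ² = ((p - o) / 6)² = (p - o)² / 36
= (26 - 10)² / 36
= 16² / 36
= 256 / 36
= 7.1111


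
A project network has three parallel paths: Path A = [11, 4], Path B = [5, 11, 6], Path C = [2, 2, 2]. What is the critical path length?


Path A: 11 + 4 = 15
Path B: 5 + 11 + 6 = 22
Path C: 2 + 2 + 2 = 6
Critical path = longest = max(15, 22, 6)
= 22 (Path B)


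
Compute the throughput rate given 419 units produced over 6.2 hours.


Throughput = units / time
= 419 / 6.2
= 67.6 units/hour


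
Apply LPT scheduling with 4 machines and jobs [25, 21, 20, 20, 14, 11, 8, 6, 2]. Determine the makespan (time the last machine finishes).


Jobs (LPT sorted): [25, 21, 20, 20, 14, 11, 8, 6, 2]
Machines: 4
  J=25 → Machine 1 (load: 0+25=25)
  J=21 → Machine 2 (load: 0+21=21)
  J=20 → Machine 3 (load: 0+20=20)
  J=20 → Machine 4 (load: 0+20=20)
  J=14 → Machine 3 (load: 20+14=34)
  J=11 → Machine 4 (load: 20+11=31)
  J=8 → Machine 2 (load: 21+8=29)
  J=6 → Machine 1 (load: 25+6=31)
  J=2 → Machine 2 (load: 29+2=31)
Machine loads: [31, 31, 34, 31]
Makespan = max = 34 time units


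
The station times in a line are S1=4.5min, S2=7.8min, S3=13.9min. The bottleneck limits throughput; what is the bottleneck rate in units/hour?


Bottleneck = longest station time
Station times: [4.5, 7.8, 13.9]
Max = 13.9 min
Rate = 60 / 13.9
= 4.32 units/hour (bottleneck: 13.9min)


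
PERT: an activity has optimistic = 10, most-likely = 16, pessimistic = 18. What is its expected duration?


te = (o + 4m + p) / 6
= (10 + 4×16 + 18) / 6
= (10 + 64 + 18) / 6
= 92 / 6
= 15.33


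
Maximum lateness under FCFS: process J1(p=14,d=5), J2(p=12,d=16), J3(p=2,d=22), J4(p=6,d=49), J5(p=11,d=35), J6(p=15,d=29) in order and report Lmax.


Lateness per job (L = C - d):
  J1: C=14, d=5, L=9
  J2: C=26, d=16, L=10
  J3: C=28, d=22, L=6
  J4: C=34, d=49, L=-15
  J5: C=45, d=35, L=10
  J6: C=60, d=29, L=31
Lmax = max(9, 10, 6, -15, 10, 31)
= 31


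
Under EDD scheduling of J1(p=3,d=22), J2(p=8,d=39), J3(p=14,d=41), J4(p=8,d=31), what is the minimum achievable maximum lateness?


EDD order: J1 → J4 → J2 → J3
Completion and lateness:
  J1: C=3, d=22, L=3-22=-19
  J4: C=11, d=31, L=11-31=-20
  J2: C=19, d=39, L=19-39=-20
  J3: C=33, d=41, L=33-41=-8
Lmax = max(-19, -20, -20, -8)
= -8


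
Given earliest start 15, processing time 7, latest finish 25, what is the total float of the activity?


EF = ES + duration = 15 + 7 = 22
LS = LF - duration = 25 - 7 = 18
Total Float = LF - EF = 25 - 22
(or LS - ES = 18 - 15)
= 3


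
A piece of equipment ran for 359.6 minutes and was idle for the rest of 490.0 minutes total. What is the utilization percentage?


Utilization = busy / total × 100
= 359.6 / 490.0 × 100
= 73.4%


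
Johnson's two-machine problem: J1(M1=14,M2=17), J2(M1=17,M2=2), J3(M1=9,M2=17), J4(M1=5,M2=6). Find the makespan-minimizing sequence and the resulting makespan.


Johnson's rule:
Group 1 (M1≤M2, sort by M1): ['J4', 'J3', 'J1']
Group 2 (M1>M2, sort desc M2): ['J2']
Sequence: J4 → J3 → J1 → J2
Makespan calculation:
  J4: M1 done=5, M2 done=11
  J3: M1 done=14, M2 done=31
  J1: M1 done=28, M2 done=48
  J2: M1 done=45, M2 done=50
= Sequence: J4 → J3 → J1 → J2, Makespan: 50


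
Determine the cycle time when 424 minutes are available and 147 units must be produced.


Cycle time = available time / demand
= 424 / 147
= 2.88 min/unit


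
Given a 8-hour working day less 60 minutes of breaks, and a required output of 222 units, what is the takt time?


Available = 8×60 - 60 = 420 min
Takt time = 420 / 222
= 1.89 min/unit


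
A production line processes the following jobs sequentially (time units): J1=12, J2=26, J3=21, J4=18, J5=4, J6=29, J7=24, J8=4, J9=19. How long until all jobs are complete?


Sequential makespan: sum all processing times
= 12 + 26 + 21 + 18 + 4 + 29 + 24 + 4 + 19
= 157 time units


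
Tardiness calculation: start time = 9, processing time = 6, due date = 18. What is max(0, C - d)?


Completion = start + processing = 9 + 6 = 15
Tardiness = max(0, C - d) = max(0, 15 - 18)
= max(0, -3)
= 0


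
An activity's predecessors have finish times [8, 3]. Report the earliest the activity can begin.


ES = max of all predecessor completion times
Predecessors: [8, 3]
ES = max(8, 3)
= 8


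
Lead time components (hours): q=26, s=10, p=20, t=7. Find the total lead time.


Lead time = queue + setup + processing + transit
= 26 + 10 + 20 + 7
= 63 hours


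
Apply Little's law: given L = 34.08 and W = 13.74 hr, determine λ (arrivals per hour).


Little's law: L = λW → λ = L / W
= 34.08 / 13.74
= 2.48 per hour


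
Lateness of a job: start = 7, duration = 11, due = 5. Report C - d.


Completion = 7 + 11 = 18
Lateness = C - d = 18 - 5
= 13


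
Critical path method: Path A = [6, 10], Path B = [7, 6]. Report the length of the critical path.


Path A: 6 + 10 = 16
Path B: 7 + 6 = 13
Critical path = longest = max(16, 13)
= 16 (Path A)


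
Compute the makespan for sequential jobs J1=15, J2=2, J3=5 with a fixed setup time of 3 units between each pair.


Makespan = Σ processing + (n-1) × setup
= (15 + 2 + 5) + (3-1)×3
= 22 + 6
= 28 time units


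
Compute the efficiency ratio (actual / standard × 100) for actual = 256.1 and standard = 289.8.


Efficiency = (actual / standard) × 100
= (256.1 / 289.8) × 100
= 88.4%


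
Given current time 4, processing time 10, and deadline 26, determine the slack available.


Slack = due - current_time - processing
= 26 - 4 - 10
= 12


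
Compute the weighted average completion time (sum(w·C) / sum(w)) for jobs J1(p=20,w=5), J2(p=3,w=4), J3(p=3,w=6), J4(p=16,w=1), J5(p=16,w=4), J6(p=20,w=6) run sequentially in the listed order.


Completion times:
  J1: C=20, w×C=5×20=100
  J2: C=23, w×C=4×23=92
  J3: C=26, w×C=6×26=156
  J4: C=42, w×C=1×42=42
  J5: C=58, w×C=4×58=232
  J6: C=78, w×C=6×78=468
Sum w×C = 1090
Sum w = 26
Weighted avg = 1090/26
= 41.92


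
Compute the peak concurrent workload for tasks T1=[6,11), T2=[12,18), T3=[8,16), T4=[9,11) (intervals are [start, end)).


Check each time point for overlaps:
  t=9: 3 tasks active (T1, T3, T4)
Max concurrent = 3


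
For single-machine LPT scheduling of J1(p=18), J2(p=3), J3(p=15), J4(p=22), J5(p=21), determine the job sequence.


LPT: sort by longest processing time first
  J4: p=22
  J5: p=21
  J1: p=18
  J3: p=15
  J2: p=3
Order: J4 → J5 → J1 → J3 → J2


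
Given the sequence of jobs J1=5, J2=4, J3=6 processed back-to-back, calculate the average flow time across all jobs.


Completion times:
  J1: completes at 5
  J2: completes at 9
  J3: completes at 15
Sum = 29
Average = 29/3
= 9.67


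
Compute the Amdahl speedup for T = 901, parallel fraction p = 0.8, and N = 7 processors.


Amdahl's law: T_p = T × ((1-p) + p/N)
= 901 × ((1-0.8) + 0.8/7)
= 901 × (0.20 + 0.1143)
= 901 × 0.3143
= 283.17
Speedup = 901/283.17
= 3.18×


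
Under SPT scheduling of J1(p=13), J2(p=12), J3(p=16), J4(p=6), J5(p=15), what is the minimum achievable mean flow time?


SPT order: J4 → J2 → J1 → J5 → J3
Completion times:
  J4: C=6
  J2: C=18
  J1: C=31
  J5: C=46
  J3: C=62
Sum = 163, n = 5
Mean flow = 163/5
= 32.60


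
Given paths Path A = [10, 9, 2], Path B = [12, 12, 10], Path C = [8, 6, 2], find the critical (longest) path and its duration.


Path A: 10 + 9 + 2 = 21
Path B: 12 + 12 + 10 = 34
Path C: 8 + 6 + 2 = 16
Critical path = longest = max(21, 34, 16)
= 34 (Path B)


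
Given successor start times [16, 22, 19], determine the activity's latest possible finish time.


LF = min of all successor start times
Successors start at: [16, 22, 19]
LF = min(16, 22, 19)
= 16
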